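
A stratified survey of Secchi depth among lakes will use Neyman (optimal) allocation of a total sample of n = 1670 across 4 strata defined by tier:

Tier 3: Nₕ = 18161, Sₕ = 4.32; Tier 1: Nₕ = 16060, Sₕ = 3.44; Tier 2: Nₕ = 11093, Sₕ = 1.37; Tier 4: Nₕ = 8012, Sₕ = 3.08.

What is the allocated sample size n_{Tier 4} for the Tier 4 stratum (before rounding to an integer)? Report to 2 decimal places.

Neyman allocation: nₕ = n·NₕSₕ / Σⱼ NⱼSⱼ.
Σ NⱼSⱼ = 18161·4.32 + 16060·3.44 + 11093·1.37 + 8012·3.08 = 173576.29.
n_{Tier 4} = 1670·8012·3.08 / 173576.29 = 237.42.

237.42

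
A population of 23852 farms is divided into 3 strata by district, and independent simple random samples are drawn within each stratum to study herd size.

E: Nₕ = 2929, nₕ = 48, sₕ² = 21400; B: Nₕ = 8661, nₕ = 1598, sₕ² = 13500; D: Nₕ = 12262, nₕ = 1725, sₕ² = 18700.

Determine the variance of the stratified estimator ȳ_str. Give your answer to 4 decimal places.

Var(ȳ_str) = Σₕ Wₕ²(1 − fₕ)sₕ²/nₕ with Wₕ = Nₕ/N, N = 23852.
E: Wₕ = 0.12279893; term = 0.12279893²·(1 − 0.01638785)·21400/48 = 6.6128027.
B: Wₕ = 0.36311420; term = 0.36311420²·(1 − 0.18450525)·13500/1598 = 0.90837388.
D: Wₕ = 0.51408687; term = 0.51408687²·(1 − 0.14067852)·18700/1725 = 2.4619612.
Sum = 9.9831378.

9.9831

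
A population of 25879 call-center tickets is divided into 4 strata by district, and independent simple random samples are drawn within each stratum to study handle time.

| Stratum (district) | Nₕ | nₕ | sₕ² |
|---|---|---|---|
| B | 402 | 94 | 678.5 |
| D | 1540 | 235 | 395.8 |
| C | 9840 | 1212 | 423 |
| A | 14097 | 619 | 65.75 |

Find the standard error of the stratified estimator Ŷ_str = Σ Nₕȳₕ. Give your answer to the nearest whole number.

Var(Ŷ_str) = Σₕ Nₕ²(1 − fₕ)sₕ²/nₕ.
B: 402²·(1 − 94/402)·678.5/94 = 893714.43.
D: 1540²·(1 − 235/1540)·395.8/235 = 3.3848479 × 10^6.
C: 9840²·(1 − 1212/9840)·423/1212 = 2.9630773 × 10^7.
A: 14097²·(1 − 619/14097)·65.75/619 = 2.0181677 × 10^7.
Sum = 5.4091012 × 10^7.
SE = √(5.4091012 × 10^7) = 7355.

7355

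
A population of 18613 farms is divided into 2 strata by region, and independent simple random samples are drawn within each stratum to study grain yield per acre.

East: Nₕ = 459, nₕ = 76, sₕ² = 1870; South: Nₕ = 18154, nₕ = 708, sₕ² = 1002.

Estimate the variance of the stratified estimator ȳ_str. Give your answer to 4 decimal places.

Var(ȳ_str) = Σₕ Wₕ²(1 − fₕ)sₕ²/nₕ with Wₕ = Nₕ/N, N = 18613.
East: Wₕ = 0.02466018; term = 0.02466018²·(1 − 0.16557734)·1870/76 = 0.012485522.
South: Wₕ = 0.97533982; term = 0.97533982²·(1 − 0.03899967)·1002/708 = 1.2938082.
Sum = 1.3062937.

1.3063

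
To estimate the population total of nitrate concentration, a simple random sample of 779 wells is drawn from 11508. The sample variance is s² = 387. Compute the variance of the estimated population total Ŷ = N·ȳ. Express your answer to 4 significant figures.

Var(Ŷ) = N²·Var(ȳ) = N²·(1 − n/N)·s²/n.
f = 779/11508 = 0.06769204; Var(ȳ) = 0.93230796·387/779 = 0.46316198.
Var(Ŷ) = 11508² · 0.46316198 = 6.1338423 × 10^7.

6.134 × 10^7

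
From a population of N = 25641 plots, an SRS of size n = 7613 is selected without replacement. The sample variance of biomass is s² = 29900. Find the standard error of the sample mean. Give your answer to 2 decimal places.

1.66

Under SRS without replacement, Var(ȳ) = (1 − f)·s²/n with f = n/N = 7613/25641 = 0.29690730.
Var(ȳ) = (1 − 0.29690730)·29900/7613 = 0.70309270·3.9274924 = 2.7613913.
SE(ȳ) = √(2.7613913) = 1.66.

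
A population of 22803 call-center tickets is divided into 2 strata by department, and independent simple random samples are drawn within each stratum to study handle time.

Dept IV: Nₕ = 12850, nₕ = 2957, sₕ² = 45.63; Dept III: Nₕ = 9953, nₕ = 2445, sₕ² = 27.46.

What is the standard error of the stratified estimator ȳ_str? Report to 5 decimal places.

0.07339

Var(ȳ_str) = Σₕ Wₕ²(1 − fₕ)sₕ²/nₕ with Wₕ = Nₕ/N, N = 22803.
Dept IV: Wₕ = 0.56352234; term = 0.56352234²·(1 − 0.23011673)·45.63/2957 = 0.0037726482.
Dept III: Wₕ = 0.43647766; term = 0.43647766²·(1 − 0.24565458)·27.46/2445 = 0.0016140462.
Sum = 0.0053866944.
SE = √(0.0053866944) = 0.07339.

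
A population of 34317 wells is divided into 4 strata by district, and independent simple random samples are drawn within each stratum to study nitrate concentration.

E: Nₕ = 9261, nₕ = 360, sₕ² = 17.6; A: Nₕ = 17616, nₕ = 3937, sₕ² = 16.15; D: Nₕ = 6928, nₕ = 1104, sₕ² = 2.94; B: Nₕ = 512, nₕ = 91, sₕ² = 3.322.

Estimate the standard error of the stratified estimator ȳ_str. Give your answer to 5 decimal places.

0.06603

Var(ȳ_str) = Σₕ Wₕ²(1 − fₕ)sₕ²/nₕ with Wₕ = Nₕ/N, N = 34317.
E: Wₕ = 0.26986625; term = 0.26986625²·(1 − 0.03887269)·17.6/360 = 0.0034220648.
A: Wₕ = 0.51333158; term = 0.51333158²·(1 − 0.22349001)·16.15/3937 = 8.393636 × 10^-4.
D: Wₕ = 0.20188245; term = 0.20188245²·(1 − 0.15935335)·2.94/1104 = 9.1240756 × 10^-5.
B: Wₕ = 0.01491972; term = 0.01491972²·(1 − 0.17773438)·3.322/91 = 6.6817722 × 10^-6.
Sum = 0.0043593509.
SE = √(0.0043593509) = 0.06603.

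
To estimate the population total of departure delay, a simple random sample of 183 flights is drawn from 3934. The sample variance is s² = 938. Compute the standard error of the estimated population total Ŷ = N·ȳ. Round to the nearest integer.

8697

Var(Ŷ) = N²·Var(ȳ) = N²·(1 − n/N)·s²/n.
f = 183/3934 = 0.04651754; Var(ȳ) = 0.95348246·938/183 = 4.8872489.
Var(Ŷ) = 3934² · 4.8872489 = 7.5636804 × 10^7.
SE(Ŷ) = √(7.5636804 × 10^7) = 8697.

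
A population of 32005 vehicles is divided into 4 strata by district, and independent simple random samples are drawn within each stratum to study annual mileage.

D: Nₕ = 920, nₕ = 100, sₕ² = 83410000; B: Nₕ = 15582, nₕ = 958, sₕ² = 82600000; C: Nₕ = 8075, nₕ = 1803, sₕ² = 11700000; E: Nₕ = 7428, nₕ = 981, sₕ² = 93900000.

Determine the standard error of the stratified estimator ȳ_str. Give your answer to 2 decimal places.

156.82

Var(ȳ_str) = Σₕ Wₕ²(1 − fₕ)sₕ²/nₕ with Wₕ = Nₕ/N, N = 32005.
D: Wₕ = 0.02874551; term = 0.02874551²·(1 − 0.10869565)·83410000/100 = 614.30512.
B: Wₕ = 0.48686143; term = 0.48686143²·(1 − 0.06148120)·82600000/958 = 19180.868.
C: Wₕ = 0.25230433; term = 0.25230433²·(1 − 0.22328173)·11700000/1803 = 320.85075.
E: Wₕ = 0.23208874; term = 0.23208874²·(1 − 0.13206785)·93900000/981 = 4474.9737.
Sum = 24590.998.
SE = √(24590.998) = 156.82.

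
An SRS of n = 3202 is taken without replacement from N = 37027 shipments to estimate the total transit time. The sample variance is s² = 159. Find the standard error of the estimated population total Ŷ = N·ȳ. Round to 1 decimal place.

7886.2

Var(Ŷ) = N²·Var(ȳ) = N²·(1 − n/N)·s²/n.
f = 3202/37027 = 0.08647744; Var(ȳ) = 0.91352256·159/3202 = 0.045362301.
Var(Ŷ) = 37027² · 0.045362301 = 6.2191657 × 10^7.
SE(Ŷ) = √(6.2191657 × 10^7) = 7886.2.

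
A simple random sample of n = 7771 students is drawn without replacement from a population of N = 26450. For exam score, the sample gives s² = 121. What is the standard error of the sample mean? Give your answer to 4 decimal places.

0.1049

Under SRS without replacement, Var(ȳ) = (1 − f)·s²/n with f = n/N = 7771/26450 = 0.29379962.
Var(ȳ) = (1 − 0.29379962)·121/7771 = 0.70620038·0.015570712 = 0.010996042.
SE(ȳ) = √(0.010996042) = 0.1049.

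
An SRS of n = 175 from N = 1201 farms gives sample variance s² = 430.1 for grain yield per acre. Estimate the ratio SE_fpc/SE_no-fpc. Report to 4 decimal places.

0.9243

f = n/N = 175/1201 = 0.14571191.
SE_no-fpc = √(s²/n) = 1.5677099; SE_fpc = √((1−f)s²/n) = 1.4489983.
Ratio = √(1−f) = 0.92427707.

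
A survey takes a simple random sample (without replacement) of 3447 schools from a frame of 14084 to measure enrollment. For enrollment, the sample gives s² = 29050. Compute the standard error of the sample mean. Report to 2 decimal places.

Under SRS without replacement, Var(ȳ) = (1 − f)·s²/n with f = n/N = 3447/14084 = 0.24474581.
Var(ȳ) = (1 − 0.24474581)·29050/3447 = 0.75525419·8.4276182 = 6.364994.
SE(ȳ) = √(6.364994) = 2.52.

2.52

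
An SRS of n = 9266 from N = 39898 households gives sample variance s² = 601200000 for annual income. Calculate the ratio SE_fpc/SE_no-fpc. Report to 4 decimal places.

f = n/N = 9266/39898 = 0.23224222.
SE_no-fpc = √(s²/n) = 254.72017; SE_fpc = √((1−f)s²/n) = 223.19037.
Ratio = √(1−f) = 0.87621789.

0.8762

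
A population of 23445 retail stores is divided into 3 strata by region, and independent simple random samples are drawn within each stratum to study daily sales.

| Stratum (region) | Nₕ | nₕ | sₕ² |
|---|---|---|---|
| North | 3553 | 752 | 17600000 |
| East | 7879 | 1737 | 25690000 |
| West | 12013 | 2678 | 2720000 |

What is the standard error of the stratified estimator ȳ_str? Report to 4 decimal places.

Var(ȳ_str) = Σₕ Wₕ²(1 − fₕ)sₕ²/nₕ with Wₕ = Nₕ/N, N = 23445.
North: Wₕ = 0.15154617; term = 0.15154617²·(1 − 0.21165212)·17600000/752 = 423.74313.
East: Wₕ = 0.33606313; term = 0.33606313²·(1 − 0.22045945)·25690000/1737 = 1302.1012.
West: Wₕ = 0.51239070; term = 0.51239070²·(1 − 0.22292516)·2720000/2678 = 207.21618.
Sum = 1933.0605.
SE = √(1933.0605) = 43.9666.

43.9666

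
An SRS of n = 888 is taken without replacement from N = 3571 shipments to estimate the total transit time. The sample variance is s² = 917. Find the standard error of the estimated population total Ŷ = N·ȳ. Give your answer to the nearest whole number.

3145

Var(Ŷ) = N²·Var(ȳ) = N²·(1 − n/N)·s²/n.
f = 888/3571 = 0.24866984; Var(ȳ) = 0.75133016·917/888 = 0.77586684.
Var(Ŷ) = 3571² · 0.77586684 = 9.8938858 × 10^6.
SE(Ŷ) = √(9.8938858 × 10^6) = 3145.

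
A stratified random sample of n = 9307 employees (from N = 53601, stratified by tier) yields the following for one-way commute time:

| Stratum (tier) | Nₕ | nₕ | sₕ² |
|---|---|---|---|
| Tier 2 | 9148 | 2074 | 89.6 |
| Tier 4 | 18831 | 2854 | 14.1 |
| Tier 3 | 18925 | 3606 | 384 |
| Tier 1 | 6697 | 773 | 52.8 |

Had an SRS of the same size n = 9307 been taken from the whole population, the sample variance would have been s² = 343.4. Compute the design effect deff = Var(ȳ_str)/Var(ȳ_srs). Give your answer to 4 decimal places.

Var(ȳ_str) = Σ Wₕ²(1−fₕ)sₕ²/nₕ with Wₕ = Nₕ/53601:
  Tier 2: (9148/53601)²·(1−2074/9148)·89.6/2074 = 9.7307135 × 10^-4
  Tier 4: (18831/53601)²·(1−2854/18831)·14.1/2854 = 5.173542 × 10^-4
  Tier 3: (18925/53601)²·(1−3606/18925)·384/3606 = 0.010745485
  Tier 1: (6697/53601)²·(1−773/6697)·52.8/773 = 9.4320044 × 10^-4
  → Var(ȳ_str) = 0.013179111.
Var(ȳ_srs) = (1 − 9307/53601)·343.4/9307 = 0.030490362.
deff = 0.013179111 / 0.030490362 = 0.4322.

0.4322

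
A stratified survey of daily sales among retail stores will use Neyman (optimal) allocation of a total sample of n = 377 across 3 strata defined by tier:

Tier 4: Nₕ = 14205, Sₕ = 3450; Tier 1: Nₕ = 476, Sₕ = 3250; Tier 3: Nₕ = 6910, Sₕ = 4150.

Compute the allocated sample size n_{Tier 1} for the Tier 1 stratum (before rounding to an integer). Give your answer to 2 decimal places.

7.36

Neyman allocation: nₕ = n·NₕSₕ / Σⱼ NⱼSⱼ.
Σ NⱼSⱼ = 14205·3450 + 476·3250 + 6910·4150 = 7.923075 × 10^7.
n_{Tier 1} = 377·476·3250 / (7.923075 × 10^7) = 7.36.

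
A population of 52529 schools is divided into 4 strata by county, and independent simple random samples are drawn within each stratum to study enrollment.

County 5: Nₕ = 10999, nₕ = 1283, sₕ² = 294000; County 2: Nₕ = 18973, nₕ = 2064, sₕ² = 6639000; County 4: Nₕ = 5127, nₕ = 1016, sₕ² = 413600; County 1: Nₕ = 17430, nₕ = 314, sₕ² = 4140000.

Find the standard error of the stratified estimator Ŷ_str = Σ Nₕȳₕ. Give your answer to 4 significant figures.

2.236 × 10^6

Var(Ŷ_str) = Σₕ Nₕ²(1 − fₕ)sₕ²/nₕ.
County 5: 10999²·(1 − 1283/10999)·294000/1283 = 2.4488455 × 10^10.
County 2: 18973²·(1 − 2064/18973)·6639000/2064 = 1.0319221 × 10^12.
County 4: 5127²·(1 − 1016/5127)·413600/1016 = 8.5802041 × 10^9.
County 1: 17430²·(1 − 314/17430)·4140000/314 = 3.9334203 × 10^12.
Sum = 4.9984111 × 10^12.
SE = √(4.9984111 × 10^12) = 2.236 × 10^6.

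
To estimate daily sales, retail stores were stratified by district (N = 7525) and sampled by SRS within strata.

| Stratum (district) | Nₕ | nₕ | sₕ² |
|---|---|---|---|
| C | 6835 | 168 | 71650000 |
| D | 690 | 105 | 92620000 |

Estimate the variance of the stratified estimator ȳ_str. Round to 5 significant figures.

Var(ȳ_str) = Σₕ Wₕ²(1 − fₕ)sₕ²/nₕ with Wₕ = Nₕ/N, N = 7525.
C: Wₕ = 0.90830565; term = 0.90830565²·(1 − 0.02457937)·71650000/168 = 343212.33.
D: Wₕ = 0.09169435; term = 0.09169435²·(1 − 0.15217391)·92620000/105 = 6287.9261.
Sum = 349500.26.

349500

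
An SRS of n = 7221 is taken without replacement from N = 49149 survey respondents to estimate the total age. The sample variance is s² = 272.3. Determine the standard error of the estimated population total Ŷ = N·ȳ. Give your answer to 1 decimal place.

Var(Ŷ) = N²·Var(ȳ) = N²·(1 − n/N)·s²/n.
f = 7221/49149 = 0.14692059; Var(ȳ) = 0.85307941·272.3/7221 = 0.032169163.
Var(Ŷ) = 49149² · 0.032169163 = 7.7708609 × 10^7.
SE(Ŷ) = √(7.7708609 × 10^7) = 8815.2.

8815.2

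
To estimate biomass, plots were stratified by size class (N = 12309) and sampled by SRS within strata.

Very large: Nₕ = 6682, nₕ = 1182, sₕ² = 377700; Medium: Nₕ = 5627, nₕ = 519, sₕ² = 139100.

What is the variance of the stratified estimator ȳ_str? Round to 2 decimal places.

128.35

Var(ȳ_str) = Σₕ Wₕ²(1 − fₕ)sₕ²/nₕ with Wₕ = Nₕ/N, N = 12309.
Very large: Wₕ = 0.54285482; term = 0.54285482²·(1 − 0.17689315)·377700/1182 = 77.509177.
Medium: Wₕ = 0.45714518; term = 0.45714518²·(1 − 0.09223387)·139100/519 = 50.844272.
Sum = 128.35345.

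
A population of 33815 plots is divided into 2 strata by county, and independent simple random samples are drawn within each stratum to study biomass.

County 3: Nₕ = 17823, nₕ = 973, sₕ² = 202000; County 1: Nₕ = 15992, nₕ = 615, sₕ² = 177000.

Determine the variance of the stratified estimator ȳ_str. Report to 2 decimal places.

116.42

Var(ȳ_str) = Σₕ Wₕ²(1 − fₕ)sₕ²/nₕ with Wₕ = Nₕ/N, N = 33815.
County 3: Wₕ = 0.52707378; term = 0.52707378²·(1 − 0.05459238)·202000/973 = 54.525601.
County 1: Wₕ = 0.47292622; term = 0.47292622²·(1 − 0.03845673)·177000/615 = 61.894743.
Sum = 116.42034.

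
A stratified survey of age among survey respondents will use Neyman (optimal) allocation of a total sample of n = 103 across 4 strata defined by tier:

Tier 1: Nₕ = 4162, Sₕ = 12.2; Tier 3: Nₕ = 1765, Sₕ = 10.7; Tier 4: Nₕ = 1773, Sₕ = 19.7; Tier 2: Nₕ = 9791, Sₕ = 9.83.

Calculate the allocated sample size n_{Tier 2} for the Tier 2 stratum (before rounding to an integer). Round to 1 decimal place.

49.4

Neyman allocation: nₕ = n·NₕSₕ / Σⱼ NⱼSⱼ.
Σ NⱼSⱼ = 4162·12.2 + 1765·10.7 + 1773·19.7 + 9791·9.83 = 200835.53.
n_{Tier 2} = 103·9791·9.83 / 200835.53 = 49.4.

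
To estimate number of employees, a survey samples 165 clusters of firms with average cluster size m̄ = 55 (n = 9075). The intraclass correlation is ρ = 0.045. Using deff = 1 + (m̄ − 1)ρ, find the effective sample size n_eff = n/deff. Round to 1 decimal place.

deff = 1 + (55 − 1)·0.045 = 1 + 2.43 = 3.43.
n_eff = 9075 / 3.43 = 2645.8.

2645.8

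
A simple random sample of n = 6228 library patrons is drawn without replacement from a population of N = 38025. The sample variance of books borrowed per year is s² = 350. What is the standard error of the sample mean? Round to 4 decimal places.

0.2168

Under SRS without replacement, Var(ȳ) = (1 − f)·s²/n with f = n/N = 6228/38025 = 0.16378698.
Var(ȳ) = (1 − 0.16378698)·350/6228 = 0.83621302·0.056197816 = 0.046993346.
SE(ȳ) = √(0.046993346) = 0.2168.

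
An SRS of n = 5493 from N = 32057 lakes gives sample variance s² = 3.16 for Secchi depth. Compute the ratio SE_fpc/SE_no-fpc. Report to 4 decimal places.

0.9103

f = n/N = 5493/32057 = 0.17135103.
SE_no-fpc = √(s²/n) = 0.023984946; SE_fpc = √((1−f)s²/n) = 0.021833534.
Ratio = √(1−f) = 0.91030158.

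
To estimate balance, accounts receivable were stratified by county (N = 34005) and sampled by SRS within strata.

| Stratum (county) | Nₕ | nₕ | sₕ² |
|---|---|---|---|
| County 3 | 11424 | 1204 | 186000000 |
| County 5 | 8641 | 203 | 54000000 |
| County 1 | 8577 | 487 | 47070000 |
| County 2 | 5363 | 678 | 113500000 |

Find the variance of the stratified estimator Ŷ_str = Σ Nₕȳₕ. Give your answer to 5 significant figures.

Var(Ŷ_str) = Σₕ Nₕ²(1 − fₕ)sₕ²/nₕ.
County 3: 11424²·(1 − 1204/11424)·186000000/1204 = 1.8036636 × 10^13.
County 5: 8641²·(1 − 203/8641)·54000000/203 = 1.9395512 × 10^13.
County 1: 8577²·(1 − 487/8577)·47070000/487 = 6.70655 × 10^12.
County 2: 5363²·(1 − 678/5363)·113500000/678 = 4.2061384 × 10^12.
Sum = 4.8344836 × 10^13.

4.8345 × 10^13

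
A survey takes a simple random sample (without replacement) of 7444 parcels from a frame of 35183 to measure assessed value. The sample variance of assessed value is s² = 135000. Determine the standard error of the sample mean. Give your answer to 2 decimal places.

3.78

Under SRS without replacement, Var(ȳ) = (1 − f)·s²/n with f = n/N = 7444/35183 = 0.21157946.
Var(ȳ) = (1 − 0.21157946)·135000/7444 = 0.78842054·18.135411 = 14.298331.
SE(ȳ) = √(14.298331) = 3.78.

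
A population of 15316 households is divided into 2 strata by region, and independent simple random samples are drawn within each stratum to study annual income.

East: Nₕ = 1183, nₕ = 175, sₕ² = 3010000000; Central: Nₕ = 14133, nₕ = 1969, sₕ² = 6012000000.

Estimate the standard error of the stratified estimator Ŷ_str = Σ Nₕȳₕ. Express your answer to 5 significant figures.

Var(Ŷ_str) = Σₕ Nₕ²(1 − fₕ)sₕ²/nₕ.
East: 1183²·(1 − 175/1183)·3010000000/175 = 2.0510381 × 10^13.
Central: 14133²·(1 − 1969/14133)·6012000000/1969 = 5.2490901 × 10^14.
Sum = 5.4541939 × 10^14.
SE = √(5.4541939 × 10^14) = 2.3354 × 10^7.

2.3354 × 10^7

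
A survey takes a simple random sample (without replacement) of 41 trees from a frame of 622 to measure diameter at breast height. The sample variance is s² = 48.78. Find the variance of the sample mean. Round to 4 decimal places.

1.1113

Under SRS without replacement, Var(ȳ) = (1 − f)·s²/n with f = n/N = 41/622 = 0.06591640.
Var(ȳ) = (1 − 0.06591640)·48.78/41 = 0.93408360·1.1897561 = 1.1113317.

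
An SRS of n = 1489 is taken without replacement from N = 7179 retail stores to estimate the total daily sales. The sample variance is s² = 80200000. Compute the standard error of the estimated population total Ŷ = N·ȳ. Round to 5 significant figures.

1.4833 × 10^6

Var(Ŷ) = N²·Var(ȳ) = N²·(1 − n/N)·s²/n.
f = 1489/7179 = 0.20741050; Var(ȳ) = 0.79258950·80200000/1489 = 42690.18.
Var(Ŷ) = 7179² · 42690.18 = 2.2001682 × 10^12.
SE(Ŷ) = √(2.2001682 × 10^12) = 1.4833 × 10^6.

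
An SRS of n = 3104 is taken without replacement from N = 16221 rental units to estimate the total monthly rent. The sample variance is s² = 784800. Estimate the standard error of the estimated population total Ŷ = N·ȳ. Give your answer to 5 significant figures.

Var(Ŷ) = N²·Var(ȳ) = N²·(1 − n/N)·s²/n.
f = 3104/16221 = 0.19135688; Var(ȳ) = 0.80864312·784800/3104 = 204.45332.
Var(Ŷ) = 16221² · 204.45332 = 5.379593 × 10^10.
SE(Ŷ) = √(5.379593 × 10^10) = 231940.

231940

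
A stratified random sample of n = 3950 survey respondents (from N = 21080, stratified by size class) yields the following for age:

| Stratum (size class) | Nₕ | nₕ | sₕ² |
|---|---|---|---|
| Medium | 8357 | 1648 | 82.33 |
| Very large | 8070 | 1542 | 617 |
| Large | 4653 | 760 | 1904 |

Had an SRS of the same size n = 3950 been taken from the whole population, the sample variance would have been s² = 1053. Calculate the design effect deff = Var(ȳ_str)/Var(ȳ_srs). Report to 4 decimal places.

Var(ȳ_str) = Σ Wₕ²(1−fₕ)sₕ²/nₕ with Wₕ = Nₕ/21080:
  Medium: (8357/21080)²·(1−1648/8357)·82.33/1648 = 0.0063032987
  Very large: (8070/21080)²·(1−1542/8070)·617/1542 = 0.047436568
  Large: (4653/21080)²·(1−760/4653)·1904/760 = 0.10212442
  → Var(ȳ_str) = 0.15586429.
Var(ȳ_srs) = (1 − 3950/21080)·1053/3950 = 0.21662972.
deff = 0.15586429 / 0.21662972 = 0.7195.

0.7195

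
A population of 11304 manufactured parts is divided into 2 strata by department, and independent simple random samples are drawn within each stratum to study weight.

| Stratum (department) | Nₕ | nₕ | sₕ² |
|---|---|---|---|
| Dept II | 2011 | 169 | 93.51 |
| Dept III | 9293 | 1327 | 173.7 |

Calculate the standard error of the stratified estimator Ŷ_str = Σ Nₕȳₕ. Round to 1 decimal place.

3426.3

Var(Ŷ_str) = Σₕ Nₕ²(1 − fₕ)sₕ²/nₕ.
Dept II: 2011²·(1 − 169/2011)·93.51/169 = 2.0496186 × 10^6.
Dept III: 9293²·(1 − 1327/9293)·173.7/1327 = 9.6900303 × 10^6.
Sum = 1.1739649 × 10^7.
SE = √(1.1739649 × 10^7) = 3426.3.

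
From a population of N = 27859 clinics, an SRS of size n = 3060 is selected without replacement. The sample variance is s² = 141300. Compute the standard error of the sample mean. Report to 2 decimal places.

Under SRS without replacement, Var(ȳ) = (1 − f)·s²/n with f = n/N = 3060/27859 = 0.10983883.
Var(ȳ) = (1 − 0.10983883)·141300/3060 = 0.89016117·46.176471 = 41.104501.
SE(ȳ) = √(41.104501) = 6.41.

6.41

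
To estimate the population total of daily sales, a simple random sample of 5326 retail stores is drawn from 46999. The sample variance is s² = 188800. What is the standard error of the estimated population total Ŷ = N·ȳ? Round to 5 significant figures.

263490

Var(Ŷ) = N²·Var(ȳ) = N²·(1 − n/N)·s²/n.
f = 5326/46999 = 0.11332156; Var(ȳ) = 0.88667844·188800/5326 = 31.431635.
Var(Ŷ) = 46999² · 31.431635 = 6.9429527 × 10^10.
SE(Ŷ) = √(6.9429527 × 10^10) = 263490.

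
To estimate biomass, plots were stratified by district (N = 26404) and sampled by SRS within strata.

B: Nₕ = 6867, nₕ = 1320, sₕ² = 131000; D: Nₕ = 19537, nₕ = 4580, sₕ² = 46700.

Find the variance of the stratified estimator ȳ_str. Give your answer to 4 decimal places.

Var(ȳ_str) = Σₕ Wₕ²(1 − fₕ)sₕ²/nₕ with Wₕ = Nₕ/N, N = 26404.
B: Wₕ = 0.26007423; term = 0.26007423²·(1 − 0.19222368)·131000/1320 = 5.4222948.
D: Wₕ = 0.73992577; term = 0.73992577²·(1 − 0.23442698)·46700/4580 = 4.2738013.
Sum = 9.6960961.

9.6961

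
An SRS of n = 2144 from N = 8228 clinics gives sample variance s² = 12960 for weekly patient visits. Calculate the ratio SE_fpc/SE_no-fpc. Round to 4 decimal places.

f = n/N = 2144/8228 = 0.26057365.
SE_no-fpc = √(s²/n) = 2.4586126; SE_fpc = √((1−f)s²/n) = 2.1141586.
Ratio = √(1−f) = 0.85989903.

0.8599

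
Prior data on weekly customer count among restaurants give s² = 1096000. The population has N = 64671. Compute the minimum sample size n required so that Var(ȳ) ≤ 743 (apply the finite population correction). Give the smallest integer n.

1443

Without fpc, n₀ = s²/D = 1096000/743 = 1475.1009.
With fpc, (1 − n/N)·s²/n ≤ D requires n ≥ n₀/(1 + n₀/N) = 1475.1009/(1 + 1475.1009/64671) = 1442.2052.
Rounding up, n = 1443.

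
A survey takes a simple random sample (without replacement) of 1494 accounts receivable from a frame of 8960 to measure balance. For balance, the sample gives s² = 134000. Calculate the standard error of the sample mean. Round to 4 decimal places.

Under SRS without replacement, Var(ȳ) = (1 − f)·s²/n with f = n/N = 1494/8960 = 0.16674107.
Var(ȳ) = (1 − 0.16674107)·134000/1494 = 0.83325893·89.692102 = 74.736745.
SE(ȳ) = √(74.736745) = 8.6450.

8.6450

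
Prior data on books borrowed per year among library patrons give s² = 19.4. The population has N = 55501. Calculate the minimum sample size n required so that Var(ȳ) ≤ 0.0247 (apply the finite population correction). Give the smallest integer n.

Without fpc, n₀ = s²/D = 19.4/0.0247 = 785.4251.
With fpc, (1 − n/N)·s²/n ≤ D requires n ≥ n₀/(1 + n₀/N) = 785.4251/(1 + 785.4251/55501) = 774.4652.
Rounding up, n = 775.

775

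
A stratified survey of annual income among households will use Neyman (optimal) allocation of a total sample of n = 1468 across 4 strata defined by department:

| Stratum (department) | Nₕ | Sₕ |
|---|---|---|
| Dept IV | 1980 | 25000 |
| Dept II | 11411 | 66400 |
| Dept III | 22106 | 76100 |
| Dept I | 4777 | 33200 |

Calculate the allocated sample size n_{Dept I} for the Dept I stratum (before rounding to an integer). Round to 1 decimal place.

Neyman allocation: nₕ = n·NₕSₕ / Σⱼ NⱼSⱼ.
Σ NⱼSⱼ = 1980·25000 + 11411·66400 + 22106·76100 + 4777·33200 = 2.6480534 × 10^9.
n_{Dept I} = 1468·4777·33200 / (2.6480534 × 10^9) = 87.9.

87.9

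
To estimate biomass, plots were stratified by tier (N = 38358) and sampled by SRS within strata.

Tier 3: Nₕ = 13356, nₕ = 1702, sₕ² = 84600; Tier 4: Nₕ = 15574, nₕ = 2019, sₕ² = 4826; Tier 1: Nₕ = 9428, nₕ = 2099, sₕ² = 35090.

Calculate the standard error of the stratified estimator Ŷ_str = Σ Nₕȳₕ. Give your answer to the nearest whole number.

96936

Var(Ŷ_str) = Σₕ Nₕ²(1 − fₕ)sₕ²/nₕ.
Tier 3: 13356²·(1 − 1702/13356)·84600/1702 = 7.7368153 × 10^9.
Tier 4: 15574²·(1 − 2019/15574)·4826/2019 = 5.04604 × 10^8.
Tier 1: 9428²·(1 − 2099/9428)·35090/2099 = 1.1551416 × 10^9.
Sum = 9.3965609 × 10^9.
SE = √(9.3965609 × 10^9) = 96936.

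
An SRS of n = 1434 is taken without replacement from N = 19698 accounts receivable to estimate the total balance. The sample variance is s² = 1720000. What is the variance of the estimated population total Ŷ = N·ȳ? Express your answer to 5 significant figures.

4.3152 × 10^11

Var(Ŷ) = N²·Var(ȳ) = N²·(1 − n/N)·s²/n.
f = 1434/19698 = 0.07279927; Var(ȳ) = 0.92720073·1720000/1434 = 1112.1236.
Var(Ŷ) = 19698² · 1112.1236 = 4.3151642 × 10^11.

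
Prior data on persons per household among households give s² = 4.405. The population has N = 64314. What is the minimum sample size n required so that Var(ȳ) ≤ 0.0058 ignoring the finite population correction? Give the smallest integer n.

760

Without fpc, n₀ = s²/D = 4.405/0.0058 = 759.4828.
Rounding up, n = 760.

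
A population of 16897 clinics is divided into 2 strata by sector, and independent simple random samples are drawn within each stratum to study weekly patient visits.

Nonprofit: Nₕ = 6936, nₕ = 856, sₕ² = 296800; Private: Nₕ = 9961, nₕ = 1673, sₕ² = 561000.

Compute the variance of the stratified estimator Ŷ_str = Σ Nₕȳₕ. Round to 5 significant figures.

4.2305 × 10^10

Var(Ŷ_str) = Σₕ Nₕ²(1 − fₕ)sₕ²/nₕ.
Nonprofit: 6936²·(1 − 856/6936)·296800/856 = 1.4621866 × 10^10.
Private: 9961²·(1 − 1673/9961)·561000/1673 = 2.7683411 × 10^10.
Sum = 4.2305277 × 10^10.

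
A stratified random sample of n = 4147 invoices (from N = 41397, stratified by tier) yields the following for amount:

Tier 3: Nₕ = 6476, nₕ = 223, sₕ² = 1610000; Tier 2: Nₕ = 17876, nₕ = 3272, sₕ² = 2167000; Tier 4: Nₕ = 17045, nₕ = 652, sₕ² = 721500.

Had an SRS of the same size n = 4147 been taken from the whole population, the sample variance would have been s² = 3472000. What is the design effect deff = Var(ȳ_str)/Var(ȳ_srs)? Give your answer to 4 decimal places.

0.5999

Var(ȳ_str) = Σ Wₕ²(1−fₕ)sₕ²/nₕ with Wₕ = Nₕ/41397:
  Tier 3: (6476/41397)²·(1−223/6476)·1610000/223 = 170.59981
  Tier 2: (17876/41397)²·(1−3272/17876)·2167000/3272 = 100.89045
  Tier 4: (17045/41397)²·(1−652/17045)·721500/652 = 180.42904
  → Var(ȳ_str) = 451.9193.
Var(ȳ_srs) = (1 − 4147/41397)·3472000/4147 = 753.36092.
deff = 451.9193 / 753.36092 = 0.5999.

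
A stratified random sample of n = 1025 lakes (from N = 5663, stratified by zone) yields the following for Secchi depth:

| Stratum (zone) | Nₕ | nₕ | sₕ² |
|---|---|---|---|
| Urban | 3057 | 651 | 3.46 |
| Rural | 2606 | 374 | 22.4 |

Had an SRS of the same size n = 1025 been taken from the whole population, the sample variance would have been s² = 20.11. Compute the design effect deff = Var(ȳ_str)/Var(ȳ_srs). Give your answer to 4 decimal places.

0.7519

Var(ȳ_str) = Σ Wₕ²(1−fₕ)sₕ²/nₕ with Wₕ = Nₕ/5663:
  Urban: (3057/5663)²·(1−651/3057)·3.46/651 = 0.0012189701
  Rural: (2606/5663)²·(1−374/2606)·22.4/374 = 0.010863053
  → Var(ȳ_str) = 0.012082023.
Var(ȳ_srs) = (1 − 1025/5663)·20.11/1025 = 0.016068391.
deff = 0.012082023 / 0.016068391 = 0.7519.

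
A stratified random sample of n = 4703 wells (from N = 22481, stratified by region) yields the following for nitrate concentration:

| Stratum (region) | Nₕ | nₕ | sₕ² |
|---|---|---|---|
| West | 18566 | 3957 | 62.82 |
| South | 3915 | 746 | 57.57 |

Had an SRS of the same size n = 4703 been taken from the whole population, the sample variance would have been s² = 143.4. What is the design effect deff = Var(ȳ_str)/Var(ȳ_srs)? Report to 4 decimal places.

Var(ȳ_str) = Σ Wₕ²(1−fₕ)sₕ²/nₕ with Wₕ = Nₕ/22481:
  West: (18566/22481)²·(1−3957/18566)·62.82/3957 = 0.0085199975
  South: (3915/22481)²·(1−746/3915)·57.57/746 = 0.001894437
  → Var(ȳ_str) = 0.010414435.
Var(ȳ_srs) = (1 − 4703/22481)·143.4/4703 = 0.024112456.
deff = 0.010414435 / 0.024112456 = 0.4319.

0.4319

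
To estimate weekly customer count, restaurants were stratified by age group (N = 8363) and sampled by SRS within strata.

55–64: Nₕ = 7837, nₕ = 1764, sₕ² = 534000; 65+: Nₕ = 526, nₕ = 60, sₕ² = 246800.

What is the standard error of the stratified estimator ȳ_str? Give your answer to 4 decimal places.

14.8465

Var(ȳ_str) = Σₕ Wₕ²(1 − fₕ)sₕ²/nₕ with Wₕ = Nₕ/N, N = 8363.
55–64: Wₕ = 0.93710391; term = 0.93710391²·(1 − 0.22508613)·534000/1764 = 206.00208.
65+: Wₕ = 0.06289609; term = 0.06289609²·(1 − 0.11406844)·246800/60 = 14.415887.
Sum = 220.41797.
SE = √(220.41797) = 14.8465.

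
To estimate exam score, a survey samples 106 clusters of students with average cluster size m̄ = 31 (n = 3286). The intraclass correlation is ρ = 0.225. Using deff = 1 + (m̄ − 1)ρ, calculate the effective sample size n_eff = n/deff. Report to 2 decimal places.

424.00

deff = 1 + (31 − 1)·0.225 = 1 + 6.75 = 7.75.
n_eff = 3286 / 7.75 = 424.00.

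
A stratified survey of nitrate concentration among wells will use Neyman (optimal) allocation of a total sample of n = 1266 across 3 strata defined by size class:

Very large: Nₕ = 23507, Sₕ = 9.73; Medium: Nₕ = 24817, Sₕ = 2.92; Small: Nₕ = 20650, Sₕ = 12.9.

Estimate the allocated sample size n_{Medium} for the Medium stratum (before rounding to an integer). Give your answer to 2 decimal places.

161.64

Neyman allocation: nₕ = n·NₕSₕ / Σⱼ NⱼSⱼ.
Σ NⱼSⱼ = 23507·9.73 + 24817·2.92 + 20650·12.9 = 567573.75.
n_{Medium} = 1266·24817·2.92 / 567573.75 = 161.64.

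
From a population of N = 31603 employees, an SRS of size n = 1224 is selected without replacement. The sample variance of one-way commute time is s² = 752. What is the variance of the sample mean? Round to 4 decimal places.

Under SRS without replacement, Var(ȳ) = (1 − f)·s²/n with f = n/N = 1224/31603 = 0.03873050.
Var(ȳ) = (1 − 0.03873050)·752/1224 = 0.96126950·0.61437908 = 0.59058388.

0.5906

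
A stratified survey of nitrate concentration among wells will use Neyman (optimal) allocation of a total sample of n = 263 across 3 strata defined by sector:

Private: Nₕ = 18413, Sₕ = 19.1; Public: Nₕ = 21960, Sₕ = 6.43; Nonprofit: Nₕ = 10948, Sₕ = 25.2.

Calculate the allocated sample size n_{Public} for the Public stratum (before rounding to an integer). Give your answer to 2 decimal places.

48.31

Neyman allocation: nₕ = n·NₕSₕ / Σⱼ NⱼSⱼ.
Σ NⱼSⱼ = 18413·19.1 + 21960·6.43 + 10948·25.2 = 768780.7.
n_{Public} = 263·21960·6.43 / 768780.7 = 48.31.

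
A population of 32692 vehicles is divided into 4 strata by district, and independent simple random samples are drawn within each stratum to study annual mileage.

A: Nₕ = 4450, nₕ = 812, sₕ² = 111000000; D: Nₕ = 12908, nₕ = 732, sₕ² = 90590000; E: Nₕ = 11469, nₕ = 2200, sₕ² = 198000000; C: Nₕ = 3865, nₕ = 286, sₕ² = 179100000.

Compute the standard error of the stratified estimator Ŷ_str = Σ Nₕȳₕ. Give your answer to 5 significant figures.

6.3161 × 10^6

Var(Ŷ_str) = Σₕ Nₕ²(1 − fₕ)sₕ²/nₕ.
A: 4450²·(1 − 812/4450)·111000000/812 = 2.213042 × 10^12.
D: 12908²·(1 − 732/12908)·90590000/732 = 1.945059 × 10^13.
E: 11469²·(1 − 2200/11469)·198000000/2200 = 9.5675545 × 10^12.
C: 3865²·(1 − 286/3865)·179100000/286 = 8.6624502 × 10^12.
Sum = 3.9893637 × 10^13.
SE = √(3.9893637 × 10^13) = 6.3161 × 10^6.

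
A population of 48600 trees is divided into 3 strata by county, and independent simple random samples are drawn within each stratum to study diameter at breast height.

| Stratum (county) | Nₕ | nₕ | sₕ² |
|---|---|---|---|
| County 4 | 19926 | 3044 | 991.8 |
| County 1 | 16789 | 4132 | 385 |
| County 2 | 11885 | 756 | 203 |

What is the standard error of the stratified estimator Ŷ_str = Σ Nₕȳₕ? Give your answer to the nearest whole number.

12842

Var(Ŷ_str) = Σₕ Nₕ²(1 − fₕ)sₕ²/nₕ.
County 4: 19926²·(1 − 3044/19926)·991.8/3044 = 1.0960326 × 10^8.
County 1: 16789²·(1 − 4132/16789)·385/4132 = 1.9799582 × 10^7.
County 2: 11885²·(1 − 756/11885)·203/756 = 3.5516452 × 10^7.
Sum = 1.6491929 × 10^8.
SE = √(1.6491929 × 10^8) = 12842.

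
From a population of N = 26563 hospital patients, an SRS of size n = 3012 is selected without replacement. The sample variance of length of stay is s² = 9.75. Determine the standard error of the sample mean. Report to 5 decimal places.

0.05357

Under SRS without replacement, Var(ȳ) = (1 − f)·s²/n with f = n/N = 3012/26563 = 0.11339081.
Var(ȳ) = (1 − 0.11339081)·9.75/3012 = 0.88660919·0.0032370518 = 0.0028699999.
SE(ȳ) = √(0.0028699999) = 0.05357.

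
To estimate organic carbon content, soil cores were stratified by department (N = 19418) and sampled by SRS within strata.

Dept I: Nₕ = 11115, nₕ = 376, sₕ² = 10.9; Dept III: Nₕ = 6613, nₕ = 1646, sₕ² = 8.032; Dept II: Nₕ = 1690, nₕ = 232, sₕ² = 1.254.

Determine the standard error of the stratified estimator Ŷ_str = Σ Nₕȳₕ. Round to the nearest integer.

1906

Var(Ŷ_str) = Σₕ Nₕ²(1 − fₕ)sₕ²/nₕ.
Dept I: 11115²·(1 − 376/11115)·10.9/376 = 3.4602857 × 10^6.
Dept III: 6613²·(1 − 1646/6613)·8.032/1646 = 160282.66.
Dept II: 1690²·(1 − 232/1690)·1.254/232 = 13318.453.
Sum = 3.6338868 × 10^6.
SE = √(3.6338868 × 10^6) = 1906.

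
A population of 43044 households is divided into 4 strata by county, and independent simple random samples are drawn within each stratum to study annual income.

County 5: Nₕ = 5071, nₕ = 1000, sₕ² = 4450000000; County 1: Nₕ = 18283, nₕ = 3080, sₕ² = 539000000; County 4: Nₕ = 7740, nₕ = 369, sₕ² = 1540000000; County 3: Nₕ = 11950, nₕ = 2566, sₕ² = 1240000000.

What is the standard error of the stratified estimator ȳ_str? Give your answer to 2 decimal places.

Var(ȳ_str) = Σₕ Wₕ²(1 − fₕ)sₕ²/nₕ with Wₕ = Nₕ/N, N = 43044.
County 5: Wₕ = 0.11780968; term = 0.11780968²·(1 − 0.19719976)·4450000000/1000 = 49582.621.
County 1: Wₕ = 0.42475142; term = 0.42475142²·(1 − 0.16846251)·539000000/3080 = 26253.642.
County 4: Wₕ = 0.17981600; term = 0.17981600²·(1 − 0.04767442)·1540000000/369 = 128509.87.
County 3: Wₕ = 0.27762290; term = 0.27762290²·(1 − 0.21472803)·1240000000/2566 = 29247.968.
Sum = 233594.1.
SE = √(233594.1) = 483.32.

483.32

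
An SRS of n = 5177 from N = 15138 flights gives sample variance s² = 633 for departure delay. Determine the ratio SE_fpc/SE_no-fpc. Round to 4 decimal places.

0.8112

f = n/N = 5177/15138 = 0.34198705.
SE_no-fpc = √(s²/n) = 0.34967354; SE_fpc = √((1−f)s²/n) = 0.28364817.
Ratio = √(1−f) = 0.81117997.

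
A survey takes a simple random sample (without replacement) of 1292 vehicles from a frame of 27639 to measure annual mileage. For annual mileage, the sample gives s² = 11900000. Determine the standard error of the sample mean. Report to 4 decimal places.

93.7015

Under SRS without replacement, Var(ȳ) = (1 − f)·s²/n with f = n/N = 1292/27639 = 0.04674554.
Var(ȳ) = (1 − 0.04674554)·11900000/1292 = 0.95325446·9210.5263 = 8779.9753.
SE(ȳ) = √(8779.9753) = 93.7015.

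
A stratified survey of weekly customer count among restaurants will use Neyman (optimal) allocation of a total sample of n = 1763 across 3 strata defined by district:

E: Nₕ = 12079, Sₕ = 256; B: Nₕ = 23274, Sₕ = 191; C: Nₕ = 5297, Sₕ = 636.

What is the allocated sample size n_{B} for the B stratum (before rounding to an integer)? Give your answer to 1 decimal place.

Neyman allocation: nₕ = n·NₕSₕ / Σⱼ NⱼSⱼ.
Σ NⱼSⱼ = 12079·256 + 23274·191 + 5297·636 = 1.090645 × 10^7.
n_{B} = 1763·23274·191 / (1.090645 × 10^7) = 718.6.

718.6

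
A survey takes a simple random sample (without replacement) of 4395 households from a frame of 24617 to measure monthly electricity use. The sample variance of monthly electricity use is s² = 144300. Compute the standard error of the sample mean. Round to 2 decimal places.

5.19

Under SRS without replacement, Var(ȳ) = (1 − f)·s²/n with f = n/N = 4395/24617 = 0.17853516.
Var(ȳ) = (1 − 0.17853516)·144300/4395 = 0.82146484·32.832765 = 26.970962.
SE(ȳ) = √(26.970962) = 5.19.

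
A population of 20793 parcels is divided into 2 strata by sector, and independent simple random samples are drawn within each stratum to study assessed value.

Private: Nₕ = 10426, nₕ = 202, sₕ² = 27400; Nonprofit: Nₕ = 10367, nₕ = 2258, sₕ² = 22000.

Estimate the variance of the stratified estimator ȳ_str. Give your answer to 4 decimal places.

Var(ȳ_str) = Σₕ Wₕ²(1 − fₕ)sₕ²/nₕ with Wₕ = Nₕ/N, N = 20793.
Private: Wₕ = 0.50141875; term = 0.50141875²·(1 − 0.01937464)·27400/202 = 33.442863.
Nonprofit: Wₕ = 0.49858125; term = 0.49858125²·(1 − 0.21780650)·22000/2258 = 1.8944574.
Sum = 35.33732.

35.3373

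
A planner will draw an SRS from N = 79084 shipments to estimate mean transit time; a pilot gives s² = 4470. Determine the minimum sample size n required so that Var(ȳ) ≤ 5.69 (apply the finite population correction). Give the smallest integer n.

Without fpc, n₀ = s²/D = 4470/5.69 = 785.5888.
With fpc, (1 − n/N)·s²/n ≤ D requires n ≥ n₀/(1 + n₀/N) = 785.5888/(1 + 785.5888/79084) = 777.8618.
Rounding up, n = 778.

778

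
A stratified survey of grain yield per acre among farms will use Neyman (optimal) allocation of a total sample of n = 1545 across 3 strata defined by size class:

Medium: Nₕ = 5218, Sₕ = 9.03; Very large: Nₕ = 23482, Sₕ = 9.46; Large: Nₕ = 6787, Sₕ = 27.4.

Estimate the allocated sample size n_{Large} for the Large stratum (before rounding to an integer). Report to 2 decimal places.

Neyman allocation: nₕ = n·NₕSₕ / Σⱼ NⱼSⱼ.
Σ NⱼSⱼ = 5218·9.03 + 23482·9.46 + 6787·27.4 = 455222.06.
n_{Large} = 1545·6787·27.4 / 455222.06 = 631.15.

631.15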